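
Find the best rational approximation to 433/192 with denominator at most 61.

Expand x = 433/192 as a continued fraction with the Euclidean algorithm:
  433 = 2*192 + 49, so a_0 = 2.
  192 = 3*49 + 45, so a_1 = 3.
  49 = 1*45 + 4, so a_2 = 1.
  45 = 11*4 + 1, so a_3 = 11.
  4 = 4*1 + 0, so a_4 = 4.
so x = [2; 3, 1, 11, 4].
Convergents (p_i = a_i*p_{i-1} + p_{i-2}, q_i = a_i*q_{i-1} + q_{i-2} with p_{-2}=0, p_{-1}=1, q_{-2}=1, q_{-1}=0), until the denominator exceeds 61:
  i=0: a_0=2, p_0 = 2*1 + 0 = 2, q_0 = 2*0 + 1 = 1.
  i=1: a_1=3, p_1 = 3*2 + 1 = 7, q_1 = 3*1 + 0 = 3.
  i=2: a_2=1, p_2 = 1*7 + 2 = 9, q_2 = 1*3 + 1 = 4.
  i=3: a_3=11, p_3 = 11*9 + 7 = 106, q_3 = 11*4 + 3 = 47.
  i=4: a_4=4, p_4 = 4*106 + 9 = 433, q_4 = 4*47 + 4 = 192.
q_4 = 192 > 61, so the last convergent with denominator <= 61 is p_3/q_3 = 106/47.
The closest fraction with denominator <= 61 is either p_3/q_3 or the intermediate fraction (k*p_3 + p_2)/(k*q_3 + q_2) with the largest k >= 1 whose denominator stays <= 61; these approach x as k grows, and every other convergent or intermediate fraction in range is farther away.
Largest k: floor((61 - q_2)/q_3) = floor((61 - 4)/47) = 1.
That gives (1*106 + 9)/(1*47 + 4) = 115/51.
Compare the errors: |x - 106/47| = |433*47 - 106*192|/(192*47) = 1/9024, and |x - 115/51| = |433*51 - 115*192|/(192*51) = 3/9792.
Cross-multiplying, 1*9792 = 9792 < 27072 = 3*9024, so 1/9024 is smaller: the convergent 106/47 is closer to x than 115/51.

106/47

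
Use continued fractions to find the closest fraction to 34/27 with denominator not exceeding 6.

Expand x = 34/27 as a continued fraction with the Euclidean algorithm:
  34 = 1*27 + 7, so a_0 = 1.
  27 = 3*7 + 6, so a_1 = 3.
  7 = 1*6 + 1, so a_2 = 1.
  6 = 6*1 + 0, so a_3 = 6.
so x = [1; 3, 1, 6].
Convergents (p_i = a_i*p_{i-1} + p_{i-2}, q_i = a_i*q_{i-1} + q_{i-2} with p_{-2}=0, p_{-1}=1, q_{-2}=1, q_{-1}=0), until the denominator exceeds 6:
  i=0: a_0=1, p_0 = 1*1 + 0 = 1, q_0 = 1*0 + 1 = 1.
  i=1: a_1=3, p_1 = 3*1 + 1 = 4, q_1 = 3*1 + 0 = 3.
  i=2: a_2=1, p_2 = 1*4 + 1 = 5, q_2 = 1*3 + 1 = 4.
  i=3: a_3=6, p_3 = 6*5 + 4 = 34, q_3 = 6*4 + 3 = 27.
q_3 = 27 > 6, so the last convergent with denominator <= 6 is p_2/q_2 = 5/4.
The closest fraction with denominator <= 6 is either p_2/q_2 or the intermediate fraction (k*p_2 + p_1)/(k*q_2 + q_1) with the largest k >= 1 whose denominator stays <= 6; these approach x as k grows, and every other convergent or intermediate fraction in range is farther away.
Largest k: floor((6 - q_1)/q_2) = floor((6 - 3)/4) = 0.
Since k = 0, no intermediate fraction beyond p_2/q_2 has denominator <= 6, so the convergent 5/4 is the closest (its error is |34*4 - 5*27|/(27*4) = 1/108).

5/4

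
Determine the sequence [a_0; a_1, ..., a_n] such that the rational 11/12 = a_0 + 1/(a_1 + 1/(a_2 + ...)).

Run the Euclidean algorithm on 11 and 12; the successive quotients are the partial quotients a_0, a_1, ... (each step inverts the fractional part left over by the previous one):
  11 = 0*12 + 11, so a_0 = 0.
  12 = 1*11 + 1, so a_1 = 1.
  11 = 11*1 + 0, so a_2 = 11.
The remainder reaches 0 after 3 divisions, so the expansion has 3 partial quotients, read off in order.

[0; 1, 11]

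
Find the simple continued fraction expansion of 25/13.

[1; 1, 12]

Run the Euclidean algorithm on 25 and 13; the successive quotients are the partial quotients a_0, a_1, ... (each step inverts the fractional part left over by the previous one):
  25 = 1*13 + 12, so a_0 = 1.
  13 = 1*12 + 1, so a_1 = 1.
  12 = 12*1 + 0, so a_2 = 12.
The remainder reaches 0 after 3 divisions, so the expansion has 3 partial quotients, read off in order.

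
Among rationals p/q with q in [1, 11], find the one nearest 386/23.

151/9

Expand x = 386/23 as a continued fraction with the Euclidean algorithm:
  386 = 16*23 + 18, so a_0 = 16.
  23 = 1*18 + 5, so a_1 = 1.
  18 = 3*5 + 3, so a_2 = 3.
  5 = 1*3 + 2, so a_3 = 1.
  3 = 1*2 + 1, so a_4 = 1.
  2 = 2*1 + 0, so a_5 = 2.
so x = [16; 1, 3, 1, 1, 2].
Convergents (p_i = a_i*p_{i-1} + p_{i-2}, q_i = a_i*q_{i-1} + q_{i-2} with p_{-2}=0, p_{-1}=1, q_{-2}=1, q_{-1}=0), until the denominator exceeds 11:
  i=0: a_0=16, p_0 = 16*1 + 0 = 16, q_0 = 16*0 + 1 = 1.
  i=1: a_1=1, p_1 = 1*16 + 1 = 17, q_1 = 1*1 + 0 = 1.
  i=2: a_2=3, p_2 = 3*17 + 16 = 67, q_2 = 3*1 + 1 = 4.
  i=3: a_3=1, p_3 = 1*67 + 17 = 84, q_3 = 1*4 + 1 = 5.
  i=4: a_4=1, p_4 = 1*84 + 67 = 151, q_4 = 1*5 + 4 = 9.
  i=5: a_5=2, p_5 = 2*151 + 84 = 386, q_5 = 2*9 + 5 = 23.
q_5 = 23 > 11, so the last convergent with denominator <= 11 is p_4/q_4 = 151/9.
The closest fraction with denominator <= 11 is either p_4/q_4 or the intermediate fraction (k*p_4 + p_3)/(k*q_4 + q_3) with the largest k >= 1 whose denominator stays <= 11; these approach x as k grows, and every other convergent or intermediate fraction in range is farther away.
Largest k: floor((11 - q_3)/q_4) = floor((11 - 5)/9) = 0.
Since k = 0, no intermediate fraction beyond p_4/q_4 has denominator <= 11, so the convergent 151/9 is the closest (its error is |386*9 - 151*23|/(23*9) = 1/207).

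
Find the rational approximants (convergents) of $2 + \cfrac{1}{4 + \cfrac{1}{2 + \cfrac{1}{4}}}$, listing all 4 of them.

Using the convergent recurrence p_i = a_i*p_{i-1} + p_{i-2}, q_i = a_i*q_{i-1} + q_{i-2} with p_{-2}=0, p_{-1}=1, q_{-2}=1, q_{-1}=0:
  i=0: a_0=2, p_0 = 2*1 + 0 = 2, q_0 = 2*0 + 1 = 1.
  i=1: a_1=4, p_1 = 4*2 + 1 = 9, q_1 = 4*1 + 0 = 4.
  i=2: a_2=2, p_2 = 2*9 + 2 = 20, q_2 = 2*4 + 1 = 9.
  i=3: a_3=4, p_3 = 4*20 + 9 = 89, q_3 = 4*9 + 4 = 40.

2/1, 9/4, 20/9, 89/40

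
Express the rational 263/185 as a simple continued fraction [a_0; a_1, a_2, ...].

[1; 2, 2, 1, 2, 4, 2]

Run the Euclidean algorithm on 263 and 185; the successive quotients are the partial quotients a_0, a_1, ... (each step inverts the fractional part left over by the previous one):
  263 = 1*185 + 78, so a_0 = 1.
  185 = 2*78 + 29, so a_1 = 2.
  78 = 2*29 + 20, so a_2 = 2.
  29 = 1*20 + 9, so a_3 = 1.
  20 = 2*9 + 2, so a_4 = 2.
  9 = 4*2 + 1, so a_5 = 4.
  2 = 2*1 + 0, so a_6 = 2.
The remainder reaches 0 after 7 divisions, so the expansion has 7 partial quotients, read off in order.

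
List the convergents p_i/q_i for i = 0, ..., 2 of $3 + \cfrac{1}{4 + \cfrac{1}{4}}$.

Using the convergent recurrence p_i = a_i*p_{i-1} + p_{i-2}, q_i = a_i*q_{i-1} + q_{i-2} with p_{-2}=0, p_{-1}=1, q_{-2}=1, q_{-1}=0:
  i=0: a_0=3, p_0 = 3*1 + 0 = 3, q_0 = 3*0 + 1 = 1.
  i=1: a_1=4, p_1 = 4*3 + 1 = 13, q_1 = 4*1 + 0 = 4.
  i=2: a_2=4, p_2 = 4*13 + 3 = 55, q_2 = 4*4 + 1 = 17.

3/1, 13/4, 55/17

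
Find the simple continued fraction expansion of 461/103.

[4; 2, 9, 1, 4]

Run the Euclidean algorithm on 461 and 103; the successive quotients are the partial quotients a_0, a_1, ... (each step inverts the fractional part left over by the previous one):
  461 = 4*103 + 49, so a_0 = 4.
  103 = 2*49 + 5, so a_1 = 2.
  49 = 9*5 + 4, so a_2 = 9.
  5 = 1*4 + 1, so a_3 = 1.
  4 = 4*1 + 0, so a_4 = 4.
The remainder reaches 0 after 5 divisions, so the expansion has 5 partial quotients, read off in order.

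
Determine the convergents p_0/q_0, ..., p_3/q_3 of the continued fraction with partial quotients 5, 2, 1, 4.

5/1, 11/2, 16/3, 75/14

Using the convergent recurrence p_i = a_i*p_{i-1} + p_{i-2}, q_i = a_i*q_{i-1} + q_{i-2} with p_{-2}=0, p_{-1}=1, q_{-2}=1, q_{-1}=0:
  i=0: a_0=5, p_0 = 5*1 + 0 = 5, q_0 = 5*0 + 1 = 1.
  i=1: a_1=2, p_1 = 2*5 + 1 = 11, q_1 = 2*1 + 0 = 2.
  i=2: a_2=1, p_2 = 1*11 + 5 = 16, q_2 = 1*2 + 1 = 3.
  i=3: a_3=4, p_3 = 4*16 + 11 = 75, q_3 = 4*3 + 2 = 14.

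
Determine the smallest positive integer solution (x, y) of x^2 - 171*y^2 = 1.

(x, y) = (170, 13)

First expand sqrt(171) as a continued fraction. With x_i = (sqrt(171) + m_i)/d_i and (m_0, d_0) = (0, 1): a_0 = floor(sqrt(171)) = 13, since 13^2 = 169 <= 171 < 196 = 14^2.
Iterate m_{i+1} = d_i*a_i - m_i, d_{i+1} = (171 - m_{i+1}^2)/d_i, a_{i+1} = floor((a_0 + m_{i+1})/d_{i+1}):
  m_1 = 1*13 - 0 = 13, d_1 = (171 - 13^2)/1 = 2/1 = 2, a_1 = floor((13 + 13)/2) = 13.
  m_2 = 2*13 - 13 = 13, d_2 = (171 - 13^2)/2 = 2/2 = 1, a_2 = floor((13 + 13)/1) = 26.
  m_3 = 1*26 - 13 = 13, d_3 = (171 - 13^2)/1 = 2/1 = 2: (m_3, d_3) = (m_1, d_1) = (13, 2), so from here the quotients repeat a_1, a_2; the period length is 2.
So sqrt(171) = [13; (13, 26)] with period length k = 2.
k is even, so the fundamental solution of x^2 - 171y^2 = 1 is (p_{k-1}, q_{k-1}) = (p_1, q_1); compute convergents through index 1.
Convergents (p_i = a_i*p_{i-1} + p_{i-2}, q_i = a_i*q_{i-1} + q_{i-2} with p_{-2}=0, p_{-1}=1, q_{-2}=1, q_{-1}=0):
  i=0: a_0=13, p_0 = 13*1 + 0 = 13, q_0 = 13*0 + 1 = 1.
  i=1: a_1=13, p_1 = 13*13 + 1 = 170, q_1 = 13*1 + 0 = 13.
Check: 170^2 - 171*13^2 = 28900 - 28899 = 1, so (x, y) = (170, 13) solves the equation, and by the theorem it is the least positive solution.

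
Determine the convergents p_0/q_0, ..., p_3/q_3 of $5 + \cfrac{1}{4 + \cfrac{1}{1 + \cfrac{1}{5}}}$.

Using the convergent recurrence p_i = a_i*p_{i-1} + p_{i-2}, q_i = a_i*q_{i-1} + q_{i-2} with p_{-2}=0, p_{-1}=1, q_{-2}=1, q_{-1}=0:
  i=0: a_0=5, p_0 = 5*1 + 0 = 5, q_0 = 5*0 + 1 = 1.
  i=1: a_1=4, p_1 = 4*5 + 1 = 21, q_1 = 4*1 + 0 = 4.
  i=2: a_2=1, p_2 = 1*21 + 5 = 26, q_2 = 1*4 + 1 = 5.
  i=3: a_3=5, p_3 = 5*26 + 21 = 151, q_3 = 5*5 + 4 = 29.

5/1, 21/4, 26/5, 151/29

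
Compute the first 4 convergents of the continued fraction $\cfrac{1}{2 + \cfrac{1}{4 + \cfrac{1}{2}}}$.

Using the convergent recurrence p_i = a_i*p_{i-1} + p_{i-2}, q_i = a_i*q_{i-1} + q_{i-2} with p_{-2}=0, p_{-1}=1, q_{-2}=1, q_{-1}=0:
  i=0: a_0=0, p_0 = 0*1 + 0 = 0, q_0 = 0*0 + 1 = 1.
  i=1: a_1=2, p_1 = 2*0 + 1 = 1, q_1 = 2*1 + 0 = 2.
  i=2: a_2=4, p_2 = 4*1 + 0 = 4, q_2 = 4*2 + 1 = 9.
  i=3: a_3=2, p_3 = 2*4 + 1 = 9, q_3 = 2*9 + 2 = 20.

0/1, 1/2, 4/9, 9/20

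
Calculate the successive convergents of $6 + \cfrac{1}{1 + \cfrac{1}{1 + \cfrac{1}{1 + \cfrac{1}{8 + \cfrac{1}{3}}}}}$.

Using the convergent recurrence p_i = a_i*p_{i-1} + p_{i-2}, q_i = a_i*q_{i-1} + q_{i-2} with p_{-2}=0, p_{-1}=1, q_{-2}=1, q_{-1}=0:
  i=0: a_0=6, p_0 = 6*1 + 0 = 6, q_0 = 6*0 + 1 = 1.
  i=1: a_1=1, p_1 = 1*6 + 1 = 7, q_1 = 1*1 + 0 = 1.
  i=2: a_2=1, p_2 = 1*7 + 6 = 13, q_2 = 1*1 + 1 = 2.
  i=3: a_3=1, p_3 = 1*13 + 7 = 20, q_3 = 1*2 + 1 = 3.
  i=4: a_4=8, p_4 = 8*20 + 13 = 173, q_4 = 8*3 + 2 = 26.
  i=5: a_5=3, p_5 = 3*173 + 20 = 539, q_5 = 3*26 + 3 = 81.

6/1, 7/1, 13/2, 20/3, 173/26, 539/81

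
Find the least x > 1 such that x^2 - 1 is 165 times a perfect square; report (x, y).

First expand sqrt(165) as a continued fraction. With x_i = (sqrt(165) + m_i)/d_i and (m_0, d_0) = (0, 1): a_0 = floor(sqrt(165)) = 12, since 12^2 = 144 <= 165 < 169 = 13^2.
Iterate m_{i+1} = d_i*a_i - m_i, d_{i+1} = (165 - m_{i+1}^2)/d_i, a_{i+1} = floor((a_0 + m_{i+1})/d_{i+1}):
  m_1 = 1*12 - 0 = 12, d_1 = (165 - 12^2)/1 = 21/1 = 21, a_1 = floor((12 + 12)/21) = 1.
  m_2 = 21*1 - 12 = 9, d_2 = (165 - 9^2)/21 = 84/21 = 4, a_2 = floor((12 + 9)/4) = 5.
  m_3 = 4*5 - 9 = 11, d_3 = (165 - 11^2)/4 = 44/4 = 11, a_3 = floor((12 + 11)/11) = 2.
  m_4 = 11*2 - 11 = 11, d_4 = (165 - 11^2)/11 = 44/11 = 4, a_4 = floor((12 + 11)/4) = 5.
  m_5 = 4*5 - 11 = 9, d_5 = (165 - 9^2)/4 = 84/4 = 21, a_5 = floor((12 + 9)/21) = 1.
  m_6 = 21*1 - 9 = 12, d_6 = (165 - 12^2)/21 = 21/21 = 1, a_6 = floor((12 + 12)/1) = 24.
  m_7 = 1*24 - 12 = 12, d_7 = (165 - 12^2)/1 = 21/1 = 21: (m_7, d_7) = (m_1, d_1) = (12, 21), so from here the quotients repeat a_1, ..., a_6; the period length is 6.
So sqrt(165) = [12; (1, 5, 2, 5, 1, 24)] with period length k = 6.
k is even, so the fundamental solution of x^2 - 165y^2 = 1 is (p_{k-1}, q_{k-1}) = (p_5, q_5); compute convergents through index 5.
Convergents (p_i = a_i*p_{i-1} + p_{i-2}, q_i = a_i*q_{i-1} + q_{i-2} with p_{-2}=0, p_{-1}=1, q_{-2}=1, q_{-1}=0):
  i=0: a_0=12, p_0 = 12*1 + 0 = 12, q_0 = 12*0 + 1 = 1.
  i=1: a_1=1, p_1 = 1*12 + 1 = 13, q_1 = 1*1 + 0 = 1.
  i=2: a_2=5, p_2 = 5*13 + 12 = 77, q_2 = 5*1 + 1 = 6.
  i=3: a_3=2, p_3 = 2*77 + 13 = 167, q_3 = 2*6 + 1 = 13.
  i=4: a_4=5, p_4 = 5*167 + 77 = 912, q_4 = 5*13 + 6 = 71.
  i=5: a_5=1, p_5 = 1*912 + 167 = 1079, q_5 = 1*71 + 13 = 84.
Check: 1079^2 - 165*84^2 = 1164241 - 1164240 = 1, so (x, y) = (1079, 84) solves the equation, and by the theorem it is the least positive solution.

(x, y) = (1079, 84)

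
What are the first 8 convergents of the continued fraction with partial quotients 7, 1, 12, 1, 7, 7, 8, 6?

7/1, 8/1, 103/13, 111/14, 880/111, 6271/791, 51048/6439, 312559/39425

Using the convergent recurrence p_i = a_i*p_{i-1} + p_{i-2}, q_i = a_i*q_{i-1} + q_{i-2} with p_{-2}=0, p_{-1}=1, q_{-2}=1, q_{-1}=0:
  i=0: a_0=7, p_0 = 7*1 + 0 = 7, q_0 = 7*0 + 1 = 1.
  i=1: a_1=1, p_1 = 1*7 + 1 = 8, q_1 = 1*1 + 0 = 1.
  i=2: a_2=12, p_2 = 12*8 + 7 = 103, q_2 = 12*1 + 1 = 13.
  i=3: a_3=1, p_3 = 1*103 + 8 = 111, q_3 = 1*13 + 1 = 14.
  i=4: a_4=7, p_4 = 7*111 + 103 = 880, q_4 = 7*14 + 13 = 111.
  i=5: a_5=7, p_5 = 7*880 + 111 = 6271, q_5 = 7*111 + 14 = 791.
  i=6: a_6=8, p_6 = 8*6271 + 880 = 51048, q_6 = 8*791 + 111 = 6439.
  i=7: a_7=6, p_7 = 6*51048 + 6271 = 312559, q_7 = 6*6439 + 791 = 39425.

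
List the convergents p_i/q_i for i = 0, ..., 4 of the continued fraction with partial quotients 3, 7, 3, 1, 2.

Using the convergent recurrence p_i = a_i*p_{i-1} + p_{i-2}, q_i = a_i*q_{i-1} + q_{i-2} with p_{-2}=0, p_{-1}=1, q_{-2}=1, q_{-1}=0:
  i=0: a_0=3, p_0 = 3*1 + 0 = 3, q_0 = 3*0 + 1 = 1.
  i=1: a_1=7, p_1 = 7*3 + 1 = 22, q_1 = 7*1 + 0 = 7.
  i=2: a_2=3, p_2 = 3*22 + 3 = 69, q_2 = 3*7 + 1 = 22.
  i=3: a_3=1, p_3 = 1*69 + 22 = 91, q_3 = 1*22 + 7 = 29.
  i=4: a_4=2, p_4 = 2*91 + 69 = 251, q_4 = 2*29 + 22 = 80.

3/1, 22/7, 69/22, 91/29, 251/80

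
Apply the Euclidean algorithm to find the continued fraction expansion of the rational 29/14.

[2; 14]

Run the Euclidean algorithm on 29 and 14; the successive quotients are the partial quotients a_0, a_1, ... (each step inverts the fractional part left over by the previous one):
  29 = 2*14 + 1, so a_0 = 2.
  14 = 14*1 + 0, so a_1 = 14.
The remainder reaches 0 after 2 divisions, so the expansion has 2 partial quotients, read off in order.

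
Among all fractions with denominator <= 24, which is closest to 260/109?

31/13

Expand x = 260/109 as a continued fraction with the Euclidean algorithm:
  260 = 2*109 + 42, so a_0 = 2.
  109 = 2*42 + 25, so a_1 = 2.
  42 = 1*25 + 17, so a_2 = 1.
  25 = 1*17 + 8, so a_3 = 1.
  17 = 2*8 + 1, so a_4 = 2.
  8 = 8*1 + 0, so a_5 = 8.
so x = [2; 2, 1, 1, 2, 8].
Convergents (p_i = a_i*p_{i-1} + p_{i-2}, q_i = a_i*q_{i-1} + q_{i-2} with p_{-2}=0, p_{-1}=1, q_{-2}=1, q_{-1}=0), until the denominator exceeds 24:
  i=0: a_0=2, p_0 = 2*1 + 0 = 2, q_0 = 2*0 + 1 = 1.
  i=1: a_1=2, p_1 = 2*2 + 1 = 5, q_1 = 2*1 + 0 = 2.
  i=2: a_2=1, p_2 = 1*5 + 2 = 7, q_2 = 1*2 + 1 = 3.
  i=3: a_3=1, p_3 = 1*7 + 5 = 12, q_3 = 1*3 + 2 = 5.
  i=4: a_4=2, p_4 = 2*12 + 7 = 31, q_4 = 2*5 + 3 = 13.
  i=5: a_5=8, p_5 = 8*31 + 12 = 260, q_5 = 8*13 + 5 = 109.
q_5 = 109 > 24, so the last convergent with denominator <= 24 is p_4/q_4 = 31/13.
The closest fraction with denominator <= 24 is either p_4/q_4 or the intermediate fraction (k*p_4 + p_3)/(k*q_4 + q_3) with the largest k >= 1 whose denominator stays <= 24; these approach x as k grows, and every other convergent or intermediate fraction in range is farther away.
Largest k: floor((24 - q_3)/q_4) = floor((24 - 5)/13) = 1.
That gives (1*31 + 12)/(1*13 + 5) = 43/18.
Compare the errors: |x - 31/13| = |260*13 - 31*109|/(109*13) = 1/1417, and |x - 43/18| = |260*18 - 43*109|/(109*18) = 7/1962.
Cross-multiplying, 1*1962 = 1962 < 9919 = 7*1417, so 1/1417 is smaller: the convergent 31/13 is closer to x than 43/18.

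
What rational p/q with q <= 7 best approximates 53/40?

Expand x = 53/40 as a continued fraction with the Euclidean algorithm:
  53 = 1*40 + 13, so a_0 = 1.
  40 = 3*13 + 1, so a_1 = 3.
  13 = 13*1 + 0, so a_2 = 13.
so x = [1; 3, 13].
Convergents (p_i = a_i*p_{i-1} + p_{i-2}, q_i = a_i*q_{i-1} + q_{i-2} with p_{-2}=0, p_{-1}=1, q_{-2}=1, q_{-1}=0), until the denominator exceeds 7:
  i=0: a_0=1, p_0 = 1*1 + 0 = 1, q_0 = 1*0 + 1 = 1.
  i=1: a_1=3, p_1 = 3*1 + 1 = 4, q_1 = 3*1 + 0 = 3.
  i=2: a_2=13, p_2 = 13*4 + 1 = 53, q_2 = 13*3 + 1 = 40.
q_2 = 40 > 7, so the last convergent with denominator <= 7 is p_1/q_1 = 4/3.
The closest fraction with denominator <= 7 is either p_1/q_1 or the intermediate fraction (k*p_1 + p_0)/(k*q_1 + q_0) with the largest k >= 1 whose denominator stays <= 7; these approach x as k grows, and every other convergent or intermediate fraction in range is farther away.
Largest k: floor((7 - q_0)/q_1) = floor((7 - 1)/3) = 2.
That gives (2*4 + 1)/(2*3 + 1) = 9/7.
Compare the errors: |x - 4/3| = |53*3 - 4*40|/(40*3) = 1/120, and |x - 9/7| = |53*7 - 9*40|/(40*7) = 11/280.
Cross-multiplying, 1*280 = 280 < 1320 = 11*120, so 1/120 is smaller: the convergent 4/3 is closer to x than 9/7.

4/3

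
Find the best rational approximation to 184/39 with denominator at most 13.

33/7

Expand x = 184/39 as a continued fraction with the Euclidean algorithm:
  184 = 4*39 + 28, so a_0 = 4.
  39 = 1*28 + 11, so a_1 = 1.
  28 = 2*11 + 6, so a_2 = 2.
  11 = 1*6 + 5, so a_3 = 1.
  6 = 1*5 + 1, so a_4 = 1.
  5 = 5*1 + 0, so a_5 = 5.
so x = [4; 1, 2, 1, 1, 5].
Convergents (p_i = a_i*p_{i-1} + p_{i-2}, q_i = a_i*q_{i-1} + q_{i-2} with p_{-2}=0, p_{-1}=1, q_{-2}=1, q_{-1}=0), until the denominator exceeds 13:
  i=0: a_0=4, p_0 = 4*1 + 0 = 4, q_0 = 4*0 + 1 = 1.
  i=1: a_1=1, p_1 = 1*4 + 1 = 5, q_1 = 1*1 + 0 = 1.
  i=2: a_2=2, p_2 = 2*5 + 4 = 14, q_2 = 2*1 + 1 = 3.
  i=3: a_3=1, p_3 = 1*14 + 5 = 19, q_3 = 1*3 + 1 = 4.
  i=4: a_4=1, p_4 = 1*19 + 14 = 33, q_4 = 1*4 + 3 = 7.
  i=5: a_5=5, p_5 = 5*33 + 19 = 184, q_5 = 5*7 + 4 = 39.
q_5 = 39 > 13, so the last convergent with denominator <= 13 is p_4/q_4 = 33/7.
The closest fraction with denominator <= 13 is either p_4/q_4 or the intermediate fraction (k*p_4 + p_3)/(k*q_4 + q_3) with the largest k >= 1 whose denominator stays <= 13; these approach x as k grows, and every other convergent or intermediate fraction in range is farther away.
Largest k: floor((13 - q_3)/q_4) = floor((13 - 4)/7) = 1.
That gives (1*33 + 19)/(1*7 + 4) = 52/11.
Compare the errors: |x - 33/7| = |184*7 - 33*39|/(39*7) = 1/273, and |x - 52/11| = |184*11 - 52*39|/(39*11) = 4/429.
Cross-multiplying, 1*429 = 429 < 1092 = 4*273, so 1/273 is smaller: the convergent 33/7 is closer to x than 52/11.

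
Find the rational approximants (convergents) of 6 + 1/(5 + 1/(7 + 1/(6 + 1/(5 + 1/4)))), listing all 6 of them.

Using the convergent recurrence p_i = a_i*p_{i-1} + p_{i-2}, q_i = a_i*q_{i-1} + q_{i-2} with p_{-2}=0, p_{-1}=1, q_{-2}=1, q_{-1}=0:
  i=0: a_0=6, p_0 = 6*1 + 0 = 6, q_0 = 6*0 + 1 = 1.
  i=1: a_1=5, p_1 = 5*6 + 1 = 31, q_1 = 5*1 + 0 = 5.
  i=2: a_2=7, p_2 = 7*31 + 6 = 223, q_2 = 7*5 + 1 = 36.
  i=3: a_3=6, p_3 = 6*223 + 31 = 1369, q_3 = 6*36 + 5 = 221.
  i=4: a_4=5, p_4 = 5*1369 + 223 = 7068, q_4 = 5*221 + 36 = 1141.
  i=5: a_5=4, p_5 = 4*7068 + 1369 = 29641, q_5 = 4*1141 + 221 = 4785.

6/1, 31/5, 223/36, 1369/221, 7068/1141, 29641/4785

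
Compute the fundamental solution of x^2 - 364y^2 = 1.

(x, y) = (4954951, 259710)

First expand sqrt(364) as a continued fraction. With x_i = (sqrt(364) + m_i)/d_i and (m_0, d_0) = (0, 1): a_0 = floor(sqrt(364)) = 19, since 19^2 = 361 <= 364 < 400 = 20^2.
Iterate m_{i+1} = d_i*a_i - m_i, d_{i+1} = (364 - m_{i+1}^2)/d_i, a_{i+1} = floor((a_0 + m_{i+1})/d_{i+1}):
  m_1 = 1*19 - 0 = 19, d_1 = (364 - 19^2)/1 = 3/1 = 3, a_1 = floor((19 + 19)/3) = 12.
  m_2 = 3*12 - 19 = 17, d_2 = (364 - 17^2)/3 = 75/3 = 25, a_2 = floor((19 + 17)/25) = 1.
  m_3 = 25*1 - 17 = 8, d_3 = (364 - 8^2)/25 = 300/25 = 12, a_3 = floor((19 + 8)/12) = 2.
  m_4 = 12*2 - 8 = 16, d_4 = (364 - 16^2)/12 = 108/12 = 9, a_4 = floor((19 + 16)/9) = 3.
  m_5 = 9*3 - 16 = 11, d_5 = (364 - 11^2)/9 = 243/9 = 27, a_5 = floor((19 + 11)/27) = 1.
  m_6 = 27*1 - 11 = 16, d_6 = (364 - 16^2)/27 = 108/27 = 4, a_6 = floor((19 + 16)/4) = 8.
  m_7 = 4*8 - 16 = 16, d_7 = (364 - 16^2)/4 = 108/4 = 27, a_7 = floor((19 + 16)/27) = 1.
  m_8 = 27*1 - 16 = 11, d_8 = (364 - 11^2)/27 = 243/27 = 9, a_8 = floor((19 + 11)/9) = 3.
  m_9 = 9*3 - 11 = 16, d_9 = (364 - 16^2)/9 = 108/9 = 12, a_9 = floor((19 + 16)/12) = 2.
  m_10 = 12*2 - 16 = 8, d_10 = (364 - 8^2)/12 = 300/12 = 25, a_10 = floor((19 + 8)/25) = 1.
  m_11 = 25*1 - 8 = 17, d_11 = (364 - 17^2)/25 = 75/25 = 3, a_11 = floor((19 + 17)/3) = 12.
  m_12 = 3*12 - 17 = 19, d_12 = (364 - 19^2)/3 = 3/3 = 1, a_12 = floor((19 + 19)/1) = 38.
  m_13 = 1*38 - 19 = 19, d_13 = (364 - 19^2)/1 = 3/1 = 3: (m_13, d_13) = (m_1, d_1) = (19, 3), so from here the quotients repeat a_1, ..., a_12; the period length is 12.
So sqrt(364) = [19; (12, 1, 2, 3, 1, 8, 1, 3, 2, 1, 12, 38)] with period length k = 12.
k is even, so the fundamental solution of x^2 - 364y^2 = 1 is (p_{k-1}, q_{k-1}) = (p_11, q_11); compute convergents through index 11.
Convergents (p_i = a_i*p_{i-1} + p_{i-2}, q_i = a_i*q_{i-1} + q_{i-2} with p_{-2}=0, p_{-1}=1, q_{-2}=1, q_{-1}=0):
  i=0: a_0=19, p_0 = 19*1 + 0 = 19, q_0 = 19*0 + 1 = 1.
  i=1: a_1=12, p_1 = 12*19 + 1 = 229, q_1 = 12*1 + 0 = 12.
  i=2: a_2=1, p_2 = 1*229 + 19 = 248, q_2 = 1*12 + 1 = 13.
  i=3: a_3=2, p_3 = 2*248 + 229 = 725, q_3 = 2*13 + 12 = 38.
  i=4: a_4=3, p_4 = 3*725 + 248 = 2423, q_4 = 3*38 + 13 = 127.
  i=5: a_5=1, p_5 = 1*2423 + 725 = 3148, q_5 = 1*127 + 38 = 165.
  i=6: a_6=8, p_6 = 8*3148 + 2423 = 27607, q_6 = 8*165 + 127 = 1447.
  i=7: a_7=1, p_7 = 1*27607 + 3148 = 30755, q_7 = 1*1447 + 165 = 1612.
  i=8: a_8=3, p_8 = 3*30755 + 27607 = 119872, q_8 = 3*1612 + 1447 = 6283.
  i=9: a_9=2, p_9 = 2*119872 + 30755 = 270499, q_9 = 2*6283 + 1612 = 14178.
  i=10: a_10=1, p_10 = 1*270499 + 119872 = 390371, q_10 = 1*14178 + 6283 = 20461.
  i=11: a_11=12, p_11 = 12*390371 + 270499 = 4954951, q_11 = 12*20461 + 14178 = 259710.
Check: 4954951^2 - 364*259710^2 = 24551539412401 - 24551539412400 = 1, so (x, y) = (4954951, 259710) solves the equation, and by the theorem it is the least positive solution.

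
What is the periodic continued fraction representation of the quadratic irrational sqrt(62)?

Write x_i = (sqrt(62) + m_i)/d_i with (m_0, d_0) = (0, 1). a_0 = floor(sqrt(62)) = 7, since 7^2 = 49 <= 62 < 64 = 8^2.
Iterate m_{i+1} = d_i*a_i - m_i, d_{i+1} = (62 - m_{i+1}^2)/d_i, a_{i+1} = floor((a_0 + m_{i+1})/d_{i+1}):
  m_1 = 1*7 - 0 = 7, d_1 = (62 - 7^2)/1 = 13/1 = 13, a_1 = floor((7 + 7)/13) = 1.
  m_2 = 13*1 - 7 = 6, d_2 = (62 - 6^2)/13 = 26/13 = 2, a_2 = floor((7 + 6)/2) = 6.
  m_3 = 2*6 - 6 = 6, d_3 = (62 - 6^2)/2 = 26/2 = 13, a_3 = floor((7 + 6)/13) = 1.
  m_4 = 13*1 - 6 = 7, d_4 = (62 - 7^2)/13 = 13/13 = 1, a_4 = floor((7 + 7)/1) = 14.
  m_5 = 1*14 - 7 = 7, d_5 = (62 - 7^2)/1 = 13/1 = 13: (m_5, d_5) = (m_1, d_1) = (7, 13), so from here the quotients repeat a_1, ..., a_4; the period length is 4.
Hence the expansion of sqrt(62) is a_0 = 7 followed by the repeating block 1, 6, 1, 14 (period 4).

[7; (1, 6, 1, 14)]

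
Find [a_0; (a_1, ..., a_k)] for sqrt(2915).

[53; (1, 106)]

Write x_i = (sqrt(2915) + m_i)/d_i with (m_0, d_0) = (0, 1). a_0 = floor(sqrt(2915)) = 53, since 53^2 = 2809 <= 2915 < 2916 = 54^2.
Iterate m_{i+1} = d_i*a_i - m_i, d_{i+1} = (2915 - m_{i+1}^2)/d_i, a_{i+1} = floor((a_0 + m_{i+1})/d_{i+1}):
  m_1 = 1*53 - 0 = 53, d_1 = (2915 - 53^2)/1 = 106/1 = 106, a_1 = floor((53 + 53)/106) = 1.
  m_2 = 106*1 - 53 = 53, d_2 = (2915 - 53^2)/106 = 106/106 = 1, a_2 = floor((53 + 53)/1) = 106.
  m_3 = 1*106 - 53 = 53, d_3 = (2915 - 53^2)/1 = 106/1 = 106: (m_3, d_3) = (m_1, d_1) = (53, 106), so from here the quotients repeat a_1, a_2; the period length is 2.
Hence the expansion of sqrt(2915) is a_0 = 53 followed by the repeating block 1, 106 (period 2).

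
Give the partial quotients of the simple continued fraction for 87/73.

Run the Euclidean algorithm on 87 and 73; the successive quotients are the partial quotients a_0, a_1, ... (each step inverts the fractional part left over by the previous one):
  87 = 1*73 + 14, so a_0 = 1.
  73 = 5*14 + 3, so a_1 = 5.
  14 = 4*3 + 2, so a_2 = 4.
  3 = 1*2 + 1, so a_3 = 1.
  2 = 2*1 + 0, so a_4 = 2.
The remainder reaches 0 after 5 divisions, so the expansion has 5 partial quotients, read off in order.

[1; 5, 4, 1, 2]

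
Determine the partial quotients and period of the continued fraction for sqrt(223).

[14; (1, 13, 1, 28)]

Write x_i = (sqrt(223) + m_i)/d_i with (m_0, d_0) = (0, 1). a_0 = floor(sqrt(223)) = 14, since 14^2 = 196 <= 223 < 225 = 15^2.
Iterate m_{i+1} = d_i*a_i - m_i, d_{i+1} = (223 - m_{i+1}^2)/d_i, a_{i+1} = floor((a_0 + m_{i+1})/d_{i+1}):
  m_1 = 1*14 - 0 = 14, d_1 = (223 - 14^2)/1 = 27/1 = 27, a_1 = floor((14 + 14)/27) = 1.
  m_2 = 27*1 - 14 = 13, d_2 = (223 - 13^2)/27 = 54/27 = 2, a_2 = floor((14 + 13)/2) = 13.
  m_3 = 2*13 - 13 = 13, d_3 = (223 - 13^2)/2 = 54/2 = 27, a_3 = floor((14 + 13)/27) = 1.
  m_4 = 27*1 - 13 = 14, d_4 = (223 - 14^2)/27 = 27/27 = 1, a_4 = floor((14 + 14)/1) = 28.
  m_5 = 1*28 - 14 = 14, d_5 = (223 - 14^2)/1 = 27/1 = 27: (m_5, d_5) = (m_1, d_1) = (14, 27), so from here the quotients repeat a_1, ..., a_4; the period length is 4.
Hence the expansion of sqrt(223) is a_0 = 14 followed by the repeating block 1, 13, 1, 28 (period 4).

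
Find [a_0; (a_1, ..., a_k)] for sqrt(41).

Write x_i = (sqrt(41) + m_i)/d_i with (m_0, d_0) = (0, 1). a_0 = floor(sqrt(41)) = 6, since 6^2 = 36 <= 41 < 49 = 7^2.
Iterate m_{i+1} = d_i*a_i - m_i, d_{i+1} = (41 - m_{i+1}^2)/d_i, a_{i+1} = floor((a_0 + m_{i+1})/d_{i+1}):
  m_1 = 1*6 - 0 = 6, d_1 = (41 - 6^2)/1 = 5/1 = 5, a_1 = floor((6 + 6)/5) = 2.
  m_2 = 5*2 - 6 = 4, d_2 = (41 - 4^2)/5 = 25/5 = 5, a_2 = floor((6 + 4)/5) = 2.
  m_3 = 5*2 - 4 = 6, d_3 = (41 - 6^2)/5 = 5/5 = 1, a_3 = floor((6 + 6)/1) = 12.
  m_4 = 1*12 - 6 = 6, d_4 = (41 - 6^2)/1 = 5/1 = 5: (m_4, d_4) = (m_1, d_1) = (6, 5), so from here the quotients repeat a_1, ..., a_3; the period length is 3.
Hence the expansion of sqrt(41) is a_0 = 6 followed by the repeating block 2, 2, 12 (period 3).

[6; (2, 2, 12)]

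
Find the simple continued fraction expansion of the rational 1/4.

Run the Euclidean algorithm on 1 and 4; the successive quotients are the partial quotients a_0, a_1, ... (each step inverts the fractional part left over by the previous one):
  1 = 0*4 + 1, so a_0 = 0.
  4 = 4*1 + 0, so a_1 = 4.
The remainder reaches 0 after 2 divisions, so the expansion has 2 partial quotients, read off in order.

[0; 4]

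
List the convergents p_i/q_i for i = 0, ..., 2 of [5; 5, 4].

Using the convergent recurrence p_i = a_i*p_{i-1} + p_{i-2}, q_i = a_i*q_{i-1} + q_{i-2} with p_{-2}=0, p_{-1}=1, q_{-2}=1, q_{-1}=0:
  i=0: a_0=5, p_0 = 5*1 + 0 = 5, q_0 = 5*0 + 1 = 1.
  i=1: a_1=5, p_1 = 5*5 + 1 = 26, q_1 = 5*1 + 0 = 5.
  i=2: a_2=4, p_2 = 4*26 + 5 = 109, q_2 = 4*5 + 1 = 21.

5/1, 26/5, 109/21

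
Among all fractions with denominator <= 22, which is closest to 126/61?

Expand x = 126/61 as a continued fraction with the Euclidean algorithm:
  126 = 2*61 + 4, so a_0 = 2.
  61 = 15*4 + 1, so a_1 = 15.
  4 = 4*1 + 0, so a_2 = 4.
so x = [2; 15, 4].
Convergents (p_i = a_i*p_{i-1} + p_{i-2}, q_i = a_i*q_{i-1} + q_{i-2} with p_{-2}=0, p_{-1}=1, q_{-2}=1, q_{-1}=0), until the denominator exceeds 22:
  i=0: a_0=2, p_0 = 2*1 + 0 = 2, q_0 = 2*0 + 1 = 1.
  i=1: a_1=15, p_1 = 15*2 + 1 = 31, q_1 = 15*1 + 0 = 15.
  i=2: a_2=4, p_2 = 4*31 + 2 = 126, q_2 = 4*15 + 1 = 61.
q_2 = 61 > 22, so the last convergent with denominator <= 22 is p_1/q_1 = 31/15.
The closest fraction with denominator <= 22 is either p_1/q_1 or the intermediate fraction (k*p_1 + p_0)/(k*q_1 + q_0) with the largest k >= 1 whose denominator stays <= 22; these approach x as k grows, and every other convergent or intermediate fraction in range is farther away.
Largest k: floor((22 - q_0)/q_1) = floor((22 - 1)/15) = 1.
That gives (1*31 + 2)/(1*15 + 1) = 33/16.
Compare the errors: |x - 31/15| = |126*15 - 31*61|/(61*15) = 1/915, and |x - 33/16| = |126*16 - 33*61|/(61*16) = 3/976.
Cross-multiplying, 1*976 = 976 < 2745 = 3*915, so 1/915 is smaller: the convergent 31/15 is closer to x than 33/16.

31/15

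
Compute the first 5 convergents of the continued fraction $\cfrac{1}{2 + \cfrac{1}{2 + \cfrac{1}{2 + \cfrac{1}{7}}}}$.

0/1, 1/2, 2/5, 5/12, 37/89

Using the convergent recurrence p_i = a_i*p_{i-1} + p_{i-2}, q_i = a_i*q_{i-1} + q_{i-2} with p_{-2}=0, p_{-1}=1, q_{-2}=1, q_{-1}=0:
  i=0: a_0=0, p_0 = 0*1 + 0 = 0, q_0 = 0*0 + 1 = 1.
  i=1: a_1=2, p_1 = 2*0 + 1 = 1, q_1 = 2*1 + 0 = 2.
  i=2: a_2=2, p_2 = 2*1 + 0 = 2, q_2 = 2*2 + 1 = 5.
  i=3: a_3=2, p_3 = 2*2 + 1 = 5, q_3 = 2*5 + 2 = 12.
  i=4: a_4=7, p_4 = 7*5 + 2 = 37, q_4 = 7*12 + 5 = 89.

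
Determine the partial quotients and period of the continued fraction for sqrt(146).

Write x_i = (sqrt(146) + m_i)/d_i with (m_0, d_0) = (0, 1). a_0 = floor(sqrt(146)) = 12, since 12^2 = 144 <= 146 < 169 = 13^2.
Iterate m_{i+1} = d_i*a_i - m_i, d_{i+1} = (146 - m_{i+1}^2)/d_i, a_{i+1} = floor((a_0 + m_{i+1})/d_{i+1}):
  m_1 = 1*12 - 0 = 12, d_1 = (146 - 12^2)/1 = 2/1 = 2, a_1 = floor((12 + 12)/2) = 12.
  m_2 = 2*12 - 12 = 12, d_2 = (146 - 12^2)/2 = 2/2 = 1, a_2 = floor((12 + 12)/1) = 24.
  m_3 = 1*24 - 12 = 12, d_3 = (146 - 12^2)/1 = 2/1 = 2: (m_3, d_3) = (m_1, d_1) = (12, 2), so from here the quotients repeat a_1, a_2; the period length is 2.
Hence the expansion of sqrt(146) is a_0 = 12 followed by the repeating block 12, 24 (period 2).

[12; (12, 24)]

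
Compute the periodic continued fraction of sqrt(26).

Write x_i = (sqrt(26) + m_i)/d_i with (m_0, d_0) = (0, 1). a_0 = floor(sqrt(26)) = 5, since 5^2 = 25 <= 26 < 36 = 6^2.
Iterate m_{i+1} = d_i*a_i - m_i, d_{i+1} = (26 - m_{i+1}^2)/d_i, a_{i+1} = floor((a_0 + m_{i+1})/d_{i+1}):
  m_1 = 1*5 - 0 = 5, d_1 = (26 - 5^2)/1 = 1/1 = 1, a_1 = floor((5 + 5)/1) = 10.
  m_2 = 1*10 - 5 = 5, d_2 = (26 - 5^2)/1 = 1/1 = 1: (m_2, d_2) = (m_1, d_1) = (5, 1), so from here the quotient a_1 repeats; the period length is 1.
Hence the expansion of sqrt(26) is a_0 = 5 followed by the repeating block 10 (period 1).

[5; (10)]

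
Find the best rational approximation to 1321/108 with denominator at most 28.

159/13

Expand x = 1321/108 as a continued fraction with the Euclidean algorithm:
  1321 = 12*108 + 25, so a_0 = 12.
  108 = 4*25 + 8, so a_1 = 4.
  25 = 3*8 + 1, so a_2 = 3.
  8 = 8*1 + 0, so a_3 = 8.
so x = [12; 4, 3, 8].
Convergents (p_i = a_i*p_{i-1} + p_{i-2}, q_i = a_i*q_{i-1} + q_{i-2} with p_{-2}=0, p_{-1}=1, q_{-2}=1, q_{-1}=0), until the denominator exceeds 28:
  i=0: a_0=12, p_0 = 12*1 + 0 = 12, q_0 = 12*0 + 1 = 1.
  i=1: a_1=4, p_1 = 4*12 + 1 = 49, q_1 = 4*1 + 0 = 4.
  i=2: a_2=3, p_2 = 3*49 + 12 = 159, q_2 = 3*4 + 1 = 13.
  i=3: a_3=8, p_3 = 8*159 + 49 = 1321, q_3 = 8*13 + 4 = 108.
q_3 = 108 > 28, so the last convergent with denominator <= 28 is p_2/q_2 = 159/13.
The closest fraction with denominator <= 28 is either p_2/q_2 or the intermediate fraction (k*p_2 + p_1)/(k*q_2 + q_1) with the largest k >= 1 whose denominator stays <= 28; these approach x as k grows, and every other convergent or intermediate fraction in range is farther away.
Largest k: floor((28 - q_1)/q_2) = floor((28 - 4)/13) = 1.
That gives (1*159 + 49)/(1*13 + 4) = 208/17.
Compare the errors: |x - 159/13| = |1321*13 - 159*108|/(108*13) = 1/1404, and |x - 208/17| = |1321*17 - 208*108|/(108*17) = 7/1836.
Cross-multiplying, 1*1836 = 1836 < 9828 = 7*1404, so 1/1404 is smaller: the convergent 159/13 is closer to x than 208/17.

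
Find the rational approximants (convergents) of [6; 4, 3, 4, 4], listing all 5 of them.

6/1, 25/4, 81/13, 349/56, 1477/237

Using the convergent recurrence p_i = a_i*p_{i-1} + p_{i-2}, q_i = a_i*q_{i-1} + q_{i-2} with p_{-2}=0, p_{-1}=1, q_{-2}=1, q_{-1}=0:
  i=0: a_0=6, p_0 = 6*1 + 0 = 6, q_0 = 6*0 + 1 = 1.
  i=1: a_1=4, p_1 = 4*6 + 1 = 25, q_1 = 4*1 + 0 = 4.
  i=2: a_2=3, p_2 = 3*25 + 6 = 81, q_2 = 3*4 + 1 = 13.
  i=3: a_3=4, p_3 = 4*81 + 25 = 349, q_3 = 4*13 + 4 = 56.
  i=4: a_4=4, p_4 = 4*349 + 81 = 1477, q_4 = 4*56 + 13 = 237.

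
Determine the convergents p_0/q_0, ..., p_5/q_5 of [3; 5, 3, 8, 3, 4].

3/1, 16/5, 51/16, 424/133, 1323/415, 5716/1793

Using the convergent recurrence p_i = a_i*p_{i-1} + p_{i-2}, q_i = a_i*q_{i-1} + q_{i-2} with p_{-2}=0, p_{-1}=1, q_{-2}=1, q_{-1}=0:
  i=0: a_0=3, p_0 = 3*1 + 0 = 3, q_0 = 3*0 + 1 = 1.
  i=1: a_1=5, p_1 = 5*3 + 1 = 16, q_1 = 5*1 + 0 = 5.
  i=2: a_2=3, p_2 = 3*16 + 3 = 51, q_2 = 3*5 + 1 = 16.
  i=3: a_3=8, p_3 = 8*51 + 16 = 424, q_3 = 8*16 + 5 = 133.
  i=4: a_4=3, p_4 = 3*424 + 51 = 1323, q_4 = 3*133 + 16 = 415.
  i=5: a_5=4, p_5 = 4*1323 + 424 = 5716, q_5 = 4*415 + 133 = 1793.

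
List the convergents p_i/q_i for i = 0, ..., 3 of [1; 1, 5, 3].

Using the convergent recurrence p_i = a_i*p_{i-1} + p_{i-2}, q_i = a_i*q_{i-1} + q_{i-2} with p_{-2}=0, p_{-1}=1, q_{-2}=1, q_{-1}=0:
  i=0: a_0=1, p_0 = 1*1 + 0 = 1, q_0 = 1*0 + 1 = 1.
  i=1: a_1=1, p_1 = 1*1 + 1 = 2, q_1 = 1*1 + 0 = 1.
  i=2: a_2=5, p_2 = 5*2 + 1 = 11, q_2 = 5*1 + 1 = 6.
  i=3: a_3=3, p_3 = 3*11 + 2 = 35, q_3 = 3*6 + 1 = 19.

1/1, 2/1, 11/6, 35/19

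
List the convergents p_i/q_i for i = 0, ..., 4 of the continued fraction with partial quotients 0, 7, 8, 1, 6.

0/1, 1/7, 8/57, 9/64, 62/441

Using the convergent recurrence p_i = a_i*p_{i-1} + p_{i-2}, q_i = a_i*q_{i-1} + q_{i-2} with p_{-2}=0, p_{-1}=1, q_{-2}=1, q_{-1}=0:
  i=0: a_0=0, p_0 = 0*1 + 0 = 0, q_0 = 0*0 + 1 = 1.
  i=1: a_1=7, p_1 = 7*0 + 1 = 1, q_1 = 7*1 + 0 = 7.
  i=2: a_2=8, p_2 = 8*1 + 0 = 8, q_2 = 8*7 + 1 = 57.
  i=3: a_3=1, p_3 = 1*8 + 1 = 9, q_3 = 1*57 + 7 = 64.
  i=4: a_4=6, p_4 = 6*9 + 8 = 62, q_4 = 6*64 + 57 = 441.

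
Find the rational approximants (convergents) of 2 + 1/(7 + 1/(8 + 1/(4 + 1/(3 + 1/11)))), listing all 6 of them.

Using the convergent recurrence p_i = a_i*p_{i-1} + p_{i-2}, q_i = a_i*q_{i-1} + q_{i-2} with p_{-2}=0, p_{-1}=1, q_{-2}=1, q_{-1}=0:
  i=0: a_0=2, p_0 = 2*1 + 0 = 2, q_0 = 2*0 + 1 = 1.
  i=1: a_1=7, p_1 = 7*2 + 1 = 15, q_1 = 7*1 + 0 = 7.
  i=2: a_2=8, p_2 = 8*15 + 2 = 122, q_2 = 8*7 + 1 = 57.
  i=3: a_3=4, p_3 = 4*122 + 15 = 503, q_3 = 4*57 + 7 = 235.
  i=4: a_4=3, p_4 = 3*503 + 122 = 1631, q_4 = 3*235 + 57 = 762.
  i=5: a_5=11, p_5 = 11*1631 + 503 = 18444, q_5 = 11*762 + 235 = 8617.

2/1, 15/7, 122/57, 503/235, 1631/762, 18444/8617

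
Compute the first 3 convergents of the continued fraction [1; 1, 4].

1/1, 2/1, 9/5

Using the convergent recurrence p_i = a_i*p_{i-1} + p_{i-2}, q_i = a_i*q_{i-1} + q_{i-2} with p_{-2}=0, p_{-1}=1, q_{-2}=1, q_{-1}=0:
  i=0: a_0=1, p_0 = 1*1 + 0 = 1, q_0 = 1*0 + 1 = 1.
  i=1: a_1=1, p_1 = 1*1 + 1 = 2, q_1 = 1*1 + 0 = 1.
  i=2: a_2=4, p_2 = 4*2 + 1 = 9, q_2 = 4*1 + 1 = 5.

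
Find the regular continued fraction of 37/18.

Run the Euclidean algorithm on 37 and 18; the successive quotients are the partial quotients a_0, a_1, ... (each step inverts the fractional part left over by the previous one):
  37 = 2*18 + 1, so a_0 = 2.
  18 = 18*1 + 0, so a_1 = 18.
The remainder reaches 0 after 2 divisions, so the expansion has 2 partial quotients, read off in order.

[2; 18]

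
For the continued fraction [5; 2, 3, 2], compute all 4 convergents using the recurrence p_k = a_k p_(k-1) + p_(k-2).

5/1, 11/2, 38/7, 87/16

Using the convergent recurrence p_i = a_i*p_{i-1} + p_{i-2}, q_i = a_i*q_{i-1} + q_{i-2} with p_{-2}=0, p_{-1}=1, q_{-2}=1, q_{-1}=0:
  i=0: a_0=5, p_0 = 5*1 + 0 = 5, q_0 = 5*0 + 1 = 1.
  i=1: a_1=2, p_1 = 2*5 + 1 = 11, q_1 = 2*1 + 0 = 2.
  i=2: a_2=3, p_2 = 3*11 + 5 = 38, q_2 = 3*2 + 1 = 7.
  i=3: a_3=2, p_3 = 2*38 + 11 = 87, q_3 = 2*7 + 2 = 16.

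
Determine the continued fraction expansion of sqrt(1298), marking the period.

Write x_i = (sqrt(1298) + m_i)/d_i with (m_0, d_0) = (0, 1). a_0 = floor(sqrt(1298)) = 36, since 36^2 = 1296 <= 1298 < 1369 = 37^2.
Iterate m_{i+1} = d_i*a_i - m_i, d_{i+1} = (1298 - m_{i+1}^2)/d_i, a_{i+1} = floor((a_0 + m_{i+1})/d_{i+1}):
  m_1 = 1*36 - 0 = 36, d_1 = (1298 - 36^2)/1 = 2/1 = 2, a_1 = floor((36 + 36)/2) = 36.
  m_2 = 2*36 - 36 = 36, d_2 = (1298 - 36^2)/2 = 2/2 = 1, a_2 = floor((36 + 36)/1) = 72.
  m_3 = 1*72 - 36 = 36, d_3 = (1298 - 36^2)/1 = 2/1 = 2: (m_3, d_3) = (m_1, d_1) = (36, 2), so from here the quotients repeat a_1, a_2; the period length is 2.
Hence the expansion of sqrt(1298) is a_0 = 36 followed by the repeating block 36, 72 (period 2).

[36; (36, 72)]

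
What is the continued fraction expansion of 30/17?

Run the Euclidean algorithm on 30 and 17; the successive quotients are the partial quotients a_0, a_1, ... (each step inverts the fractional part left over by the previous one):
  30 = 1*17 + 13, so a_0 = 1.
  17 = 1*13 + 4, so a_1 = 1.
  13 = 3*4 + 1, so a_2 = 3.
  4 = 4*1 + 0, so a_3 = 4.
The remainder reaches 0 after 4 divisions, so the expansion has 4 partial quotients, read off in order.

[1; 1, 3, 4]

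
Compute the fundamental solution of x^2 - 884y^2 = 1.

(x, y) = (1665, 56)

First expand sqrt(884) as a continued fraction. With x_i = (sqrt(884) + m_i)/d_i and (m_0, d_0) = (0, 1): a_0 = floor(sqrt(884)) = 29, since 29^2 = 841 <= 884 < 900 = 30^2.
Iterate m_{i+1} = d_i*a_i - m_i, d_{i+1} = (884 - m_{i+1}^2)/d_i, a_{i+1} = floor((a_0 + m_{i+1})/d_{i+1}):
  m_1 = 1*29 - 0 = 29, d_1 = (884 - 29^2)/1 = 43/1 = 43, a_1 = floor((29 + 29)/43) = 1.
  m_2 = 43*1 - 29 = 14, d_2 = (884 - 14^2)/43 = 688/43 = 16, a_2 = floor((29 + 14)/16) = 2.
  m_3 = 16*2 - 14 = 18, d_3 = (884 - 18^2)/16 = 560/16 = 35, a_3 = floor((29 + 18)/35) = 1.
  m_4 = 35*1 - 18 = 17, d_4 = (884 - 17^2)/35 = 595/35 = 17, a_4 = floor((29 + 17)/17) = 2.
  m_5 = 17*2 - 17 = 17, d_5 = (884 - 17^2)/17 = 595/17 = 35, a_5 = floor((29 + 17)/35) = 1.
  m_6 = 35*1 - 17 = 18, d_6 = (884 - 18^2)/35 = 560/35 = 16, a_6 = floor((29 + 18)/16) = 2.
  m_7 = 16*2 - 18 = 14, d_7 = (884 - 14^2)/16 = 688/16 = 43, a_7 = floor((29 + 14)/43) = 1.
  m_8 = 43*1 - 14 = 29, d_8 = (884 - 29^2)/43 = 43/43 = 1, a_8 = floor((29 + 29)/1) = 58.
  m_9 = 1*58 - 29 = 29, d_9 = (884 - 29^2)/1 = 43/1 = 43: (m_9, d_9) = (m_1, d_1) = (29, 43), so from here the quotients repeat a_1, ..., a_8; the period length is 8.
So sqrt(884) = [29; (1, 2, 1, 2, 1, 2, 1, 58)] with period length k = 8.
k is even, so the fundamental solution of x^2 - 884y^2 = 1 is (p_{k-1}, q_{k-1}) = (p_7, q_7); compute convergents through index 7.
Convergents (p_i = a_i*p_{i-1} + p_{i-2}, q_i = a_i*q_{i-1} + q_{i-2} with p_{-2}=0, p_{-1}=1, q_{-2}=1, q_{-1}=0):
  i=0: a_0=29, p_0 = 29*1 + 0 = 29, q_0 = 29*0 + 1 = 1.
  i=1: a_1=1, p_1 = 1*29 + 1 = 30, q_1 = 1*1 + 0 = 1.
  i=2: a_2=2, p_2 = 2*30 + 29 = 89, q_2 = 2*1 + 1 = 3.
  i=3: a_3=1, p_3 = 1*89 + 30 = 119, q_3 = 1*3 + 1 = 4.
  i=4: a_4=2, p_4 = 2*119 + 89 = 327, q_4 = 2*4 + 3 = 11.
  i=5: a_5=1, p_5 = 1*327 + 119 = 446, q_5 = 1*11 + 4 = 15.
  i=6: a_6=2, p_6 = 2*446 + 327 = 1219, q_6 = 2*15 + 11 = 41.
  i=7: a_7=1, p_7 = 1*1219 + 446 = 1665, q_7 = 1*41 + 15 = 56.
Check: 1665^2 - 884*56^2 = 2772225 - 2772224 = 1, so (x, y) = (1665, 56) solves the equation, and by the theorem it is the least positive solution.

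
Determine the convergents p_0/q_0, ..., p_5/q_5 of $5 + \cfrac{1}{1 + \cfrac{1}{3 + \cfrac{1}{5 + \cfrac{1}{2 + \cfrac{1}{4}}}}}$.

5/1, 6/1, 23/4, 121/21, 265/46, 1181/205

Using the convergent recurrence p_i = a_i*p_{i-1} + p_{i-2}, q_i = a_i*q_{i-1} + q_{i-2} with p_{-2}=0, p_{-1}=1, q_{-2}=1, q_{-1}=0:
  i=0: a_0=5, p_0 = 5*1 + 0 = 5, q_0 = 5*0 + 1 = 1.
  i=1: a_1=1, p_1 = 1*5 + 1 = 6, q_1 = 1*1 + 0 = 1.
  i=2: a_2=3, p_2 = 3*6 + 5 = 23, q_2 = 3*1 + 1 = 4.
  i=3: a_3=5, p_3 = 5*23 + 6 = 121, q_3 = 5*4 + 1 = 21.
  i=4: a_4=2, p_4 = 2*121 + 23 = 265, q_4 = 2*21 + 4 = 46.
  i=5: a_5=4, p_5 = 4*265 + 121 = 1181, q_5 = 4*46 + 21 = 205.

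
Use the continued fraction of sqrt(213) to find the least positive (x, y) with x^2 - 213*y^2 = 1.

First expand sqrt(213) as a continued fraction. With x_i = (sqrt(213) + m_i)/d_i and (m_0, d_0) = (0, 1): a_0 = floor(sqrt(213)) = 14, since 14^2 = 196 <= 213 < 225 = 15^2.
Iterate m_{i+1} = d_i*a_i - m_i, d_{i+1} = (213 - m_{i+1}^2)/d_i, a_{i+1} = floor((a_0 + m_{i+1})/d_{i+1}):
  m_1 = 1*14 - 0 = 14, d_1 = (213 - 14^2)/1 = 17/1 = 17, a_1 = floor((14 + 14)/17) = 1.
  m_2 = 17*1 - 14 = 3, d_2 = (213 - 3^2)/17 = 204/17 = 12, a_2 = floor((14 + 3)/12) = 1.
  m_3 = 12*1 - 3 = 9, d_3 = (213 - 9^2)/12 = 132/12 = 11, a_3 = floor((14 + 9)/11) = 2.
  m_4 = 11*2 - 9 = 13, d_4 = (213 - 13^2)/11 = 44/11 = 4, a_4 = floor((14 + 13)/4) = 6.
  m_5 = 4*6 - 13 = 11, d_5 = (213 - 11^2)/4 = 92/4 = 23, a_5 = floor((14 + 11)/23) = 1.
  m_6 = 23*1 - 11 = 12, d_6 = (213 - 12^2)/23 = 69/23 = 3, a_6 = floor((14 + 12)/3) = 8.
  m_7 = 3*8 - 12 = 12, d_7 = (213 - 12^2)/3 = 69/3 = 23, a_7 = floor((14 + 12)/23) = 1.
  m_8 = 23*1 - 12 = 11, d_8 = (213 - 11^2)/23 = 92/23 = 4, a_8 = floor((14 + 11)/4) = 6.
  m_9 = 4*6 - 11 = 13, d_9 = (213 - 13^2)/4 = 44/4 = 11, a_9 = floor((14 + 13)/11) = 2.
  m_10 = 11*2 - 13 = 9, d_10 = (213 - 9^2)/11 = 132/11 = 12, a_10 = floor((14 + 9)/12) = 1.
  m_11 = 12*1 - 9 = 3, d_11 = (213 - 3^2)/12 = 204/12 = 17, a_11 = floor((14 + 3)/17) = 1.
  m_12 = 17*1 - 3 = 14, d_12 = (213 - 14^2)/17 = 17/17 = 1, a_12 = floor((14 + 14)/1) = 28.
  m_13 = 1*28 - 14 = 14, d_13 = (213 - 14^2)/1 = 17/1 = 17: (m_13, d_13) = (m_1, d_1) = (14, 17), so from here the quotients repeat a_1, ..., a_12; the period length is 12.
So sqrt(213) = [14; (1, 1, 2, 6, 1, 8, 1, 6, 2, 1, 1, 28)] with period length k = 12.
k is even, so the fundamental solution of x^2 - 213y^2 = 1 is (p_{k-1}, q_{k-1}) = (p_11, q_11); compute convergents through index 11.
Convergents (p_i = a_i*p_{i-1} + p_{i-2}, q_i = a_i*q_{i-1} + q_{i-2} with p_{-2}=0, p_{-1}=1, q_{-2}=1, q_{-1}=0):
  i=0: a_0=14, p_0 = 14*1 + 0 = 14, q_0 = 14*0 + 1 = 1.
  i=1: a_1=1, p_1 = 1*14 + 1 = 15, q_1 = 1*1 + 0 = 1.
  i=2: a_2=1, p_2 = 1*15 + 14 = 29, q_2 = 1*1 + 1 = 2.
  i=3: a_3=2, p_3 = 2*29 + 15 = 73, q_3 = 2*2 + 1 = 5.
  i=4: a_4=6, p_4 = 6*73 + 29 = 467, q_4 = 6*5 + 2 = 32.
  i=5: a_5=1, p_5 = 1*467 + 73 = 540, q_5 = 1*32 + 5 = 37.
  i=6: a_6=8, p_6 = 8*540 + 467 = 4787, q_6 = 8*37 + 32 = 328.
  i=7: a_7=1, p_7 = 1*4787 + 540 = 5327, q_7 = 1*328 + 37 = 365.
  i=8: a_8=6, p_8 = 6*5327 + 4787 = 36749, q_8 = 6*365 + 328 = 2518.
  i=9: a_9=2, p_9 = 2*36749 + 5327 = 78825, q_9 = 2*2518 + 365 = 5401.
  i=10: a_10=1, p_10 = 1*78825 + 36749 = 115574, q_10 = 1*5401 + 2518 = 7919.
  i=11: a_11=1, p_11 = 1*115574 + 78825 = 194399, q_11 = 1*7919 + 5401 = 13320.
Check: 194399^2 - 213*13320^2 = 37790971201 - 37790971200 = 1, so (x, y) = (194399, 13320) solves the equation, and by the theorem it is the least positive solution.

(x, y) = (194399, 13320)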